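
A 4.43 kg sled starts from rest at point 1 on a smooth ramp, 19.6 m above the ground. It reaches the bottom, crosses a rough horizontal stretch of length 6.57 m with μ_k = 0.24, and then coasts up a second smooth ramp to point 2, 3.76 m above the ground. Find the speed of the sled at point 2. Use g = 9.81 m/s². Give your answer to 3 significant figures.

Energy at 1: mgh₁ = (4.43)(9.81)(19.6) = 851.78 J
Friction loss: W_f = μ_k mg d = 68.53 J
At 2: ½mv² + mgh₂ = mgh₁ − W_f
½mv² = 851.78 − 68.53 − 163.40 = 619.85 J
v = √(2 × 619.85/4.43) = 16.73 m/s

v = 16.7 m/s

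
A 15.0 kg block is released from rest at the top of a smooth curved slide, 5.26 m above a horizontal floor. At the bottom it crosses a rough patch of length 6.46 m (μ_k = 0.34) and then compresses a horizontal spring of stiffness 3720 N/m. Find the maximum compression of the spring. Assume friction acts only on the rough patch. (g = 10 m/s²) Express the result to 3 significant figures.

x = 0.497 m

Initial energy: E₁ = mgh = (15.0)(10)(5.26) = 789.00 J
Friction removes W_f = μ_k mg d = (0.34)(15.0)(10)(6.46) = 329.5 J
Energy reaching the spring: E = 789.00 − 329.5 = 459.54 J
At max compression ½kx² = E ⇒ x = √(2E/k) = √(2 × 459.54/3720) = 0.4971 m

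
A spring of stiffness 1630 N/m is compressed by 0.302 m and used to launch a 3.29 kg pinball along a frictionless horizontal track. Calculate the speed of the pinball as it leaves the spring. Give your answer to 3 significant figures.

v = 6.72 m/s

The pinball leaves the spring when the spring is at natural length, so ½kx² = ½mv²
v = x√(k/m) = 0.302 × √(1630/3.29) = 6.722 m/s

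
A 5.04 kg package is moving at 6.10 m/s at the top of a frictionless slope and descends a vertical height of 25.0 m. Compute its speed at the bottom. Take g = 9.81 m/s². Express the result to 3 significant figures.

Equating total energy at the two states: ½mv₀² + mgh = ½mv²
v² = v₀² + 2gh = (6.10)² + 2(9.81)(25.0) = 527.71
v = √527.71 = 22.97 m/s

v = 23.0 m/s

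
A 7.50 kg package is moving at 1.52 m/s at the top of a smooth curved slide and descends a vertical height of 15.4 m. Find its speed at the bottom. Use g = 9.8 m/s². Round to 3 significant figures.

v = 17.4 m/s

Energy conservation between the two points: ½mv₀² + mgh = ½mv²
The mass cancels from both sides.
v² = v₀² + 2gh = (1.52)² + 2(9.8)(15.4) = 304.15
v = √304.15 = 17.44 m/s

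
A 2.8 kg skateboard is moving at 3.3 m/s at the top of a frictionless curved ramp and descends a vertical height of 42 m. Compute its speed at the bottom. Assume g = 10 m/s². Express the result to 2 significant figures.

Energy conservation between the two points: ½mv₀² + mgh = ½mv²
v² = v₀² + 2gh = (3.3)² + 2(10)(42) = 850.89
v = √850.89 = 29.17 m/s

v = 29 m/s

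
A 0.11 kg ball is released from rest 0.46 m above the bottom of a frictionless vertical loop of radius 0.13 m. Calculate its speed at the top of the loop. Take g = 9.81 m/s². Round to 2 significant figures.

v = 2.0 m/s

Energy conservation: mgh = ½mv_top² + mg(2r)
v_top² = 2g(h − 2r) = 2(9.81)(0.46 − 0.2600) = 3.924
v_top = 1.981 m/s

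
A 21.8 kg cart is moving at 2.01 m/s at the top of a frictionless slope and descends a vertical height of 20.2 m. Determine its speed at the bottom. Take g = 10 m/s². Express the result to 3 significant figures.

v = 20.2 m/s

Energy conservation between the two points: ½mv₀² + mgh = ½mv²
v² = v₀² + 2gh = (2.01)² + 2(10)(20.2) = 408.04
v = √408.04 = 20.20 m/s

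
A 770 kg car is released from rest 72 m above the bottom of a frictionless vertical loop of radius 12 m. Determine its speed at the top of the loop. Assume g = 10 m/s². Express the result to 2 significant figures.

Energy conservation: mgh = ½mv_top² + mg(2r)
v_top² = 2g(h − 2r) = 2(10)(72 − 24.00) = 960.0
v_top = 30.98 m/s

v = 31 m/s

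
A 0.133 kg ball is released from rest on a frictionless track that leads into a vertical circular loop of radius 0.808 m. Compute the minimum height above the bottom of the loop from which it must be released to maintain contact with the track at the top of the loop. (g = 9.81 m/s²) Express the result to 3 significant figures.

At the top, for minimum speed gravity alone supplies the centripetal force: mg = mv_top²/r ⇒ v_top² = gr = 7.926 m²/s²
Energy conservation from release height h to the top (height 2r): mgh = ½mv_top² + mg(2r)
h = v_top²/(2g) + 2r = r/2 + 2r = 5r/2 = 2.020 m

h = 2.02 m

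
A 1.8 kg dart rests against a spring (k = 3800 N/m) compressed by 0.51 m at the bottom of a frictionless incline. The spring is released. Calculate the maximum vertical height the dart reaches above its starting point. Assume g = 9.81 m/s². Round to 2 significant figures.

h = 28 m

All spring PE becomes gravitational PE at the highest point: ½kx² = mgh
h = kx²/(2mg) = (3800)(0.51)²/(2 × 1.8 × 9.81) = 27.99 m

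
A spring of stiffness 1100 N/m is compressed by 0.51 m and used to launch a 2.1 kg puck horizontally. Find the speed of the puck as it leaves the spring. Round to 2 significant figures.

v = 12 m/s

Spring PE converts entirely to kinetic energy: ½kx² = ½mv²
v = x√(k/m) = 0.51 × √(1100/2.1) = 11.67 m/s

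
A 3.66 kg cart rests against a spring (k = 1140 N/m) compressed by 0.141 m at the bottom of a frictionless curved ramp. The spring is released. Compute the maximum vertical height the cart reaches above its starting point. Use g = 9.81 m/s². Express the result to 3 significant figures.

h = 0.316 m

All spring PE becomes gravitational PE at the highest point: ½kx² = mgh
h = kx²/(2mg) = (1140)(0.141)²/(2 × 3.66 × 9.81) = 0.3156 m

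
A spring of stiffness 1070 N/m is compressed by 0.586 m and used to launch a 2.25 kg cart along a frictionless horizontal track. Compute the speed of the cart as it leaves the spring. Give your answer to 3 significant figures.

v = 12.8 m/s

The cart leaves the spring when the spring is at natural length, so ½kx² = ½mv²
v = x√(k/m) = 0.586 × √(1070/2.25) = 12.78 m/s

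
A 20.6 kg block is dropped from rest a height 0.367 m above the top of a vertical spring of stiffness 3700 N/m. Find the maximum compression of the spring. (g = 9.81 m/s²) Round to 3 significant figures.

Measuring PE from the top of the relaxed spring, at max compression the block has dropped H + x with zero KE, so:
mg(H + x) = ½kx²
½(3700)x² − (20.6)(9.81)x − (20.6)(9.81)(0.367) = 0
1850x² − 202.1x − 74.17 = 0
x = [202.1 + √(40839 + 548825)]/(2 × 1850) = 0.2622 m

x = 0.262 m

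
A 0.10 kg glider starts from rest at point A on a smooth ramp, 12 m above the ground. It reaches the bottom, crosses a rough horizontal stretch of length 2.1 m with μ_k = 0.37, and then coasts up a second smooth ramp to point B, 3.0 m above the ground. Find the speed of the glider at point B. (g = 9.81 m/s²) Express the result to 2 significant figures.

v = 13 m/s

Energy at A: mgh₁ = (0.10)(9.81)(12) = 11.772 J
Friction loss: W_f = μ_k mg d = 0.7622 J
At B: ½mv² + mgh₂ = mgh₁ − W_f
½mv² = 11.772 − 0.7622 − 2.9430 = 8.0668 J
v = √(2 × 8.0668/0.10) = 12.70 m/s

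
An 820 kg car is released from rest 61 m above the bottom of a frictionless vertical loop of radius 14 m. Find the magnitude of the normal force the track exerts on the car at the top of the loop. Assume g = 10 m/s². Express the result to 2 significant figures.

N = 30000 N

Energy from release to top (height 2r): mgh = ½mv_top² + mg(2r)
v_top² = 2g(h − 2r) = 2(10)(61 − 28.00) = 660.00 m²/s²
At the top, both N and weight point toward the centre: N + mg = mv_top²/r
N = m(v_top²/r − g) = 820(660.00/14 − 10) = 30457 N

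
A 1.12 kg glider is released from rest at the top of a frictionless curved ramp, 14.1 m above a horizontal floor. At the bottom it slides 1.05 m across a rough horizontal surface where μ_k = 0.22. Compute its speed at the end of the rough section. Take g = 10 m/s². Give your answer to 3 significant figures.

Energy bookkeeping (friction removes W_f = μ_k N d):
mgh = ½mv² + μ_k m g d
W_f = μ_k mg d = (0.22)(1.12)(10)(1.05) = 2.587 J
½mv² = mgh − W_f = 157.92 − 2.587 = 155.33 J
v = √(2 × 155.33/1.12) = 16.65 m/s

v = 16.7 m/s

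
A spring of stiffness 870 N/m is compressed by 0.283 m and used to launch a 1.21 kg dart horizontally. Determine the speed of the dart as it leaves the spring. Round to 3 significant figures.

Spring PE converts entirely to kinetic energy: ½kx² = ½mv²
v = x√(k/m) = 0.283 × √(870/1.21) = 7.588 m/s

v = 7.59 m/s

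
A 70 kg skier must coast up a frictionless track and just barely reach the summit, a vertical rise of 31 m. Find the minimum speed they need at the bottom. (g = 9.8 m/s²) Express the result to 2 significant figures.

At the top they are momentarily at rest, so all KE converts to PE: ½mv² = mgh
v = √(2gh) = √(2 × 9.8 × 31) = 24.65 m/s

v = 25 m/s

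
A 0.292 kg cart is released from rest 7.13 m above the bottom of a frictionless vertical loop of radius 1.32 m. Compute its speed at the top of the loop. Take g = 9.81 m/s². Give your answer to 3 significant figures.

Energy conservation: mgh = ½mv_top² + mg(2r)
v_top² = 2g(h − 2r) = 2(9.81)(7.13 − 2.640) = 88.09
v_top = 9.386 m/s

v = 9.39 m/s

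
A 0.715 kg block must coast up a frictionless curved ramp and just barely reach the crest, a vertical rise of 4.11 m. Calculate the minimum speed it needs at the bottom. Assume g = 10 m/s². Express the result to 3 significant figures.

At the top it is momentarily at rest, so all KE converts to PE: ½mv² = mgh
v = √(2gh) = √(2 × 10 × 4.11) = 9.066 m/s

v = 9.07 m/s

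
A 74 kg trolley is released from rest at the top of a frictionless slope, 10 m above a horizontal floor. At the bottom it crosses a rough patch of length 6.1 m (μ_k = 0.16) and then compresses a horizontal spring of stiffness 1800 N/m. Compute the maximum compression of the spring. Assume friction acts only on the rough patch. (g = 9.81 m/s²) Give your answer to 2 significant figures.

x = 2.7 m

Initial energy: E₁ = mgh = (74)(9.81)(10) = 7259.4 J
Friction removes W_f = μ_k mg d = (0.16)(74)(9.81)(6.1) = 708.5 J
Energy reaching the spring: E = 7259.4 − 708.5 = 6550.9 J
At max compression ½kx² = E ⇒ x = √(2E/k) = √(2 × 6550.9/1800) = 2.698 m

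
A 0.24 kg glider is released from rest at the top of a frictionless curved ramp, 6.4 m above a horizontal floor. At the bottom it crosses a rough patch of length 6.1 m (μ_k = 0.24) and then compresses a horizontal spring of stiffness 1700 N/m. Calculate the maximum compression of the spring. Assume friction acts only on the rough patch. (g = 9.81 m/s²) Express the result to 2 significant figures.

Initial energy: E₁ = mgh = (0.24)(9.81)(6.4) = 15.068 J
Friction removes W_f = μ_k mg d = (0.24)(0.24)(9.81)(6.1) = 3.447 J
Energy reaching the spring: E = 15.068 − 3.447 = 11.621 J
At max compression ½kx² = E ⇒ x = √(2E/k) = √(2 × 11.621/1700) = 0.1169 m

x = 0.12 m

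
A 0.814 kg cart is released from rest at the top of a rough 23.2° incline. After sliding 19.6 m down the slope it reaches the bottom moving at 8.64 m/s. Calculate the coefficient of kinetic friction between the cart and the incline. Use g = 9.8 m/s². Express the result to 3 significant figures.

μ_k = 0.217

mgh = ½mv² + μ_k (mg cosθ) L, with h = L sinθ
mgL sinθ = 61.594 J; ½mv² = 30.382 J
W_f = 61.594 − 30.382 = 31.21 J
μ_k = W_f/(mg cosθ · L) = 31.21/(7.332 × 19.6) = 0.2172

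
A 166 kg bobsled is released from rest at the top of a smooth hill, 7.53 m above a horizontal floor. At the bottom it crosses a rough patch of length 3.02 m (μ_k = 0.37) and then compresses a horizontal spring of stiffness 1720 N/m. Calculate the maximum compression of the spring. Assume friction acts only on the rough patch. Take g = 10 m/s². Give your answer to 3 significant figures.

x = 3.52 m

Initial energy: E₁ = mgh = (166)(10)(7.53) = 12500 J
Friction removes W_f = μ_k mg d = (0.37)(166)(10)(3.02) = 1855 J
Energy reaching the spring: E = 12500 − 1855 = 10645 J
At max compression ½kx² = E ⇒ x = √(2E/k) = √(2 × 10645/1720) = 3.518 m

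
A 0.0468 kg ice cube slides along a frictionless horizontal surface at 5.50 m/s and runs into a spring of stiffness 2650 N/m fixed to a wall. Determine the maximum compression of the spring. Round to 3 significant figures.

x = 0.0231 m

At max compression the cube is momentarily at rest: ½mv² = ½kx²
x = v√(m/k) = 5.50 × √(0.0468/2650) = 0.02311 m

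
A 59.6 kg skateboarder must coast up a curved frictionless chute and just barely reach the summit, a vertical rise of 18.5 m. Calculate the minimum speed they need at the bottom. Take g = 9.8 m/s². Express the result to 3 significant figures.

v = 19.0 m/s

At the top they are momentarily at rest, so all KE converts to PE: ½mv² = mgh
v = √(2gh) = √(2 × 9.8 × 18.5) = 19.04 m/s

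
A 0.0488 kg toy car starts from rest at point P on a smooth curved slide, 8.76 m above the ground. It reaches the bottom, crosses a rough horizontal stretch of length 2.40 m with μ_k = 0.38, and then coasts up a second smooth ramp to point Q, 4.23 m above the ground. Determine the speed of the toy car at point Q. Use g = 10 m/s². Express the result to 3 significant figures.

Energy at P: mgh₁ = (0.0488)(10)(8.76) = 4.2749 J
Friction loss: W_f = μ_k mg d = 0.4451 J
At Q: ½mv² + mgh₂ = mgh₁ − W_f
½mv² = 4.2749 − 0.4451 − 2.0642 = 1.7656 J
v = √(2 × 1.7656/0.0488) = 8.506 m/s

v = 8.51 m/s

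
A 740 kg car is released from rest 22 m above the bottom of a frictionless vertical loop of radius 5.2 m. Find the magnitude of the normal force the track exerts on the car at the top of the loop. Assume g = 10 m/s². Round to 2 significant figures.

N = 26000 N

Energy from release to top (height 2r): mgh = ½mv_top² + mg(2r)
v_top² = 2g(h − 2r) = 2(10)(22 − 10.40) = 232.00 m²/s²
At the top, both N and weight point toward the centre: N + mg = mv_top²/r
N = m(v_top²/r − g) = 740(232.00/5.2 − 10) = 25615 N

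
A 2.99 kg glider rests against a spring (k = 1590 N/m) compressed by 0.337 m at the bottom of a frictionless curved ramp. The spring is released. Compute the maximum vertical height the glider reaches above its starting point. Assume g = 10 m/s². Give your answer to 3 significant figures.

All spring PE becomes gravitational PE at the highest point: ½kx² = mgh
h = kx²/(2mg) = (1590)(0.337)²/(2 × 2.99 × 10) = 3.020 m

h = 3.02 m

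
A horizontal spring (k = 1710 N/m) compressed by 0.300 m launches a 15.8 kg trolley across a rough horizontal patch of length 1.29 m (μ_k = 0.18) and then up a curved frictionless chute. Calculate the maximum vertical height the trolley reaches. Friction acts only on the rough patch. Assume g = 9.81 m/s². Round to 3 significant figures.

h = 0.264 m

Spring energy: E₀ = ½kx² = ½(1710)(0.300)² = 76.950 J
Friction: W_f = μ_k mg d = (0.18)(15.8)(9.81)(1.29) = 35.99 J
Energy at base of ramp: E = 76.950 − 35.99 = 40.959 J
At max height all remaining energy is PE: mgh = E ⇒ h = E/(mg) = 40.959/(15.8 × 9.81) = 0.2643 m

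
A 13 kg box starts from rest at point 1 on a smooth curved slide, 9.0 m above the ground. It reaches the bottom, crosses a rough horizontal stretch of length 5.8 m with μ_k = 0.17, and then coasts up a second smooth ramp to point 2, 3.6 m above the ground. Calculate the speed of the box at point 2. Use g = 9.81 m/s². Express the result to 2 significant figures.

Energy at 1: mgh₁ = (13)(9.81)(9.0) = 1147.8 J
Friction loss: W_f = μ_k mg d = 125.7 J
At 2: ½mv² + mgh₂ = mgh₁ − W_f
½mv² = 1147.8 − 125.7 − 459.11 = 562.92 J
v = √(2 × 562.92/13) = 9.306 m/s

v = 9.3 m/s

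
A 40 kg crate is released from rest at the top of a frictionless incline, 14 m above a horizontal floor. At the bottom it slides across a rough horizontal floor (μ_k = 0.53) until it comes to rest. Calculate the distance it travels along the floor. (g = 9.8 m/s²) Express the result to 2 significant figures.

d = 26 m

Energy at the top = energy at the end + work done against friction:
At rest all PE has been dissipated by friction: mgh = μ_k m g d
d = h/μ_k = 14/0.53 = 26.42 m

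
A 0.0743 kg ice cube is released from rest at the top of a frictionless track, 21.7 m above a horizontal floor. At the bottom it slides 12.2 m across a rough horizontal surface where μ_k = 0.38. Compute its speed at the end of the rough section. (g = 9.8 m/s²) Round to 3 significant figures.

Applying the work–energy principle:
mgh = ½mv² + μ_k m g d
W_f = μ_k mg d = (0.38)(0.0743)(9.8)(12.2) = 3.376 J
½mv² = mgh − W_f = 15.801 − 3.376 = 12.425 J
v = √(2 × 12.425/0.0743) = 18.29 m/s

v = 18.3 m/s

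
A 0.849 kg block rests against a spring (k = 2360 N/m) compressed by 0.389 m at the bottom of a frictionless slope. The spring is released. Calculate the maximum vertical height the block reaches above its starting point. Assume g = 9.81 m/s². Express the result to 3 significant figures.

All spring PE becomes gravitational PE at the highest point: ½kx² = mgh
h = kx²/(2mg) = (2360)(0.389)²/(2 × 0.849 × 9.81) = 21.44 m

h = 21.4 m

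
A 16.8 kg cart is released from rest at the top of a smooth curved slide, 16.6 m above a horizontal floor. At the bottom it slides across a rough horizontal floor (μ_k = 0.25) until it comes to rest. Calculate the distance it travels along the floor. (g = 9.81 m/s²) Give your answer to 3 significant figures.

d = 66.4 m

Applying the work–energy principle:
At rest all PE has been dissipated by friction: mgh = μ_k m g d
d = h/μ_k = 16.6/0.25 = 66.40 m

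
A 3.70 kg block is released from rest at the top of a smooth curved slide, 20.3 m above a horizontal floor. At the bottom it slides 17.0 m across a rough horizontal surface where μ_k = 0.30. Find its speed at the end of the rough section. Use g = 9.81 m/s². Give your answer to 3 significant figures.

v = 17.3 m/s

Energy bookkeeping (friction removes W_f = μ_k N d):
mgh = ½mv² + μ_k m g d
W_f = μ_k mg d = (0.30)(3.70)(9.81)(17.0) = 185.1 J
½mv² = mgh − W_f = 736.83 − 185.1 = 551.71 J
v = √(2 × 551.71/3.70) = 17.27 m/s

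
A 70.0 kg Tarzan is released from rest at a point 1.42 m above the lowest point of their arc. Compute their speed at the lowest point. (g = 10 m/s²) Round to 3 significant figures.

v = 5.33 m/s

By conservation of mechanical energy, mgh = ½mv²
The mass cancels from both sides.
v = √(2gh) = √(2 × 10 × 1.42) = √28.400 = 5.329 m/s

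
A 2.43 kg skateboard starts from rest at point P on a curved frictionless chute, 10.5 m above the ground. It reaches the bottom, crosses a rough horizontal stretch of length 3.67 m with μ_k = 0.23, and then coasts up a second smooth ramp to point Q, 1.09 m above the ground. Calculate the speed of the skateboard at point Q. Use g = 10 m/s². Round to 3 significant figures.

v = 13.1 m/s

Energy at P: mgh₁ = (2.43)(10)(10.5) = 255.15 J
Friction loss: W_f = μ_k mg d = 20.51 J
At Q: ½mv² + mgh₂ = mgh₁ − W_f
½mv² = 255.15 − 20.51 − 26.487 = 208.15 J
v = √(2 × 208.15/2.43) = 13.09 m/s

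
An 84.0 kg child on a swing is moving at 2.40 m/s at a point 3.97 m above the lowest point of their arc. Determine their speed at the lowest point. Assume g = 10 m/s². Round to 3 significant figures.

Energy conservation between the two points: ½mv₀² + mgh = ½mv²
v² = v₀² + 2gh = (2.40)² + 2(10)(3.97) = 85.160
v = √85.160 = 9.228 m/s

v = 9.23 m/s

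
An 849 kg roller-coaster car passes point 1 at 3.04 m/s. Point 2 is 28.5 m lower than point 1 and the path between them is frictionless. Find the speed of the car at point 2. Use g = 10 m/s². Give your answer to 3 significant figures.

v = 24.1 m/s

Equating total energy at the two states: ½mv₀² + mgh = ½mv²
v² = v₀² + 2gh = (3.04)² + 2(10)(28.5) = 579.24
v = √579.24 = 24.07 m/s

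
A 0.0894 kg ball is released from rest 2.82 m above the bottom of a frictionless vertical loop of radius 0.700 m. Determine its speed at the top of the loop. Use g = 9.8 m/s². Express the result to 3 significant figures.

v = 5.28 m/s

Energy conservation: mgh = ½mv_top² + mg(2r)
v_top² = 2g(h − 2r) = 2(9.8)(2.82 − 1.400) = 27.83
v_top = 5.276 m/s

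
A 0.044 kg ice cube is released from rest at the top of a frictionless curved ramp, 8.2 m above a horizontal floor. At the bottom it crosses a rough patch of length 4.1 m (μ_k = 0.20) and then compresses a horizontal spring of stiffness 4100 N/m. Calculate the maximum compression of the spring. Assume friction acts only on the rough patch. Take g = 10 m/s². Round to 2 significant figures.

Initial energy: E₁ = mgh = (0.044)(10)(8.2) = 3.6080 J
Friction removes W_f = μ_k mg d = (0.20)(0.044)(10)(4.1) = 0.3608 J
Energy reaching the spring: E = 3.6080 − 0.3608 = 3.2472 J
At max compression ½kx² = E ⇒ x = √(2E/k) = √(2 × 3.2472/4100) = 0.03980 m

x = 0.040 m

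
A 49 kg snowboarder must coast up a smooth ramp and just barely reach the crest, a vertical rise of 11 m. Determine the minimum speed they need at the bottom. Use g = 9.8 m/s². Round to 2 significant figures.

At the top they are momentarily at rest, so all KE converts to PE: ½mv² = mgh
v = √(2gh) = √(2 × 9.8 × 11) = 14.68 m/s

v = 15 m/s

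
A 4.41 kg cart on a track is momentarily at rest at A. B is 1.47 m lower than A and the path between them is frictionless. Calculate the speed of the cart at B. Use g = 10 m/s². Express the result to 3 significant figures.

v = 5.42 m/s

By conservation of mechanical energy, mgh = ½mv²
The mass cancels from both sides.
v = √(2gh) = √(2 × 10 × 1.47) = √29.400 = 5.422 m/s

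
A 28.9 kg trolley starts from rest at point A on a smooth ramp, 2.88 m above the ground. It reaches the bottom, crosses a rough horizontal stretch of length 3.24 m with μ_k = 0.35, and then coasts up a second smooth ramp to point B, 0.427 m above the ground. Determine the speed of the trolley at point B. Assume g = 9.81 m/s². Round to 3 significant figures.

v = 5.09 m/s

Energy at A: mgh₁ = (28.9)(9.81)(2.88) = 816.51 J
Friction loss: W_f = μ_k mg d = 321.5 J
At B: ½mv² + mgh₂ = mgh₁ − W_f
½mv² = 816.51 − 321.5 − 121.06 = 373.95 J
v = √(2 × 373.95/28.9) = 5.087 m/s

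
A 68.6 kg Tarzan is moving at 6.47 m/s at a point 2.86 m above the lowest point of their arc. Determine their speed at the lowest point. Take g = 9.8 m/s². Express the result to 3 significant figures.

v = 9.90 m/s

Equating total energy at the two states: ½mv₀² + mgh = ½mv²
v² = v₀² + 2gh = (6.47)² + 2(9.8)(2.86) = 97.917
v = √97.917 = 9.895 m/s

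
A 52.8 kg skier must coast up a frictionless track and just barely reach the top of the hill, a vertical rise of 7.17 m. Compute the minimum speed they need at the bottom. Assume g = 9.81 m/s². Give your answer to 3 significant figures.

v = 11.9 m/s

At the top they are momentarily at rest, so all KE converts to PE: ½mv² = mgh
v = √(2gh) = √(2 × 9.81 × 7.17) = 11.86 m/s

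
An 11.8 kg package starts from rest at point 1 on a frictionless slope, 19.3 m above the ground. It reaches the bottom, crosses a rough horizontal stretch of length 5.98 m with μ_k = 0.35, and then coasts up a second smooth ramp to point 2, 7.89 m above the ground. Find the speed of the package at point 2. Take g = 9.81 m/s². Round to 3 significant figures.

Energy at 1: mgh₁ = (11.8)(9.81)(19.3) = 2234.1 J
Friction loss: W_f = μ_k mg d = 242.3 J
At 2: ½mv² + mgh₂ = mgh₁ − W_f
½mv² = 2234.1 − 242.3 − 913.33 = 1078.5 J
v = √(2 × 1078.5/11.8) = 13.52 m/s

v = 13.5 m/s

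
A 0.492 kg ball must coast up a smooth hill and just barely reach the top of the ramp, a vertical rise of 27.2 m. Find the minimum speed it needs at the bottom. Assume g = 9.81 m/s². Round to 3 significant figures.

At the top it is momentarily at rest, so all KE converts to PE: ½mv² = mgh
v = √(2gh) = √(2 × 9.81 × 27.2) = 23.10 m/s

v = 23.1 m/s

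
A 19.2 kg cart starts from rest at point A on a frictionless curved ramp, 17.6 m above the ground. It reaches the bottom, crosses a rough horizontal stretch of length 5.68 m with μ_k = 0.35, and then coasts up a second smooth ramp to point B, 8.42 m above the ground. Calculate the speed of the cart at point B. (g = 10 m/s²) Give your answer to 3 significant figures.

Energy at A: mgh₁ = (19.2)(10)(17.6) = 3379.2 J
Friction loss: W_f = μ_k mg d = 381.7 J
At B: ½mv² + mgh₂ = mgh₁ − W_f
½mv² = 3379.2 − 381.7 − 1616.6 = 1380.9 J
v = √(2 × 1380.9/19.2) = 11.99 m/s

v = 12.0 m/s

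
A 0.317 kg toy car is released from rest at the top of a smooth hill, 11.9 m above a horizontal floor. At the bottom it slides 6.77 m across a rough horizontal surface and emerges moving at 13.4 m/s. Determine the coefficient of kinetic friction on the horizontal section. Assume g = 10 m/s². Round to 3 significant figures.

Energy bookkeeping (friction removes W_f = μ_k N d):
mgh = ½mv² + μ_k m g d
mgh = 37.723 J; ½mv² = 28.460 J
W_f = 37.723 − 28.460 = 9.263 J
μ_k = W_f/(mg·d) = 9.263/(3.170 × 6.77) = 0.4316

μ_k = 0.432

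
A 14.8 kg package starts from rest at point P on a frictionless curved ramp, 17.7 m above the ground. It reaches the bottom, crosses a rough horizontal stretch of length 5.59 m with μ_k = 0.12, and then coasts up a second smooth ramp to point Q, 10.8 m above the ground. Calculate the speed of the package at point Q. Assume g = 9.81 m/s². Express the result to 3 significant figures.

v = 11.1 m/s

Energy at P: mgh₁ = (14.8)(9.81)(17.7) = 2569.8 J
Friction loss: W_f = μ_k mg d = 97.39 J
At Q: ½mv² + mgh₂ = mgh₁ − W_f
½mv² = 2569.8 − 97.39 − 1568.0 = 904.41 J
v = √(2 × 904.41/14.8) = 11.06 m/s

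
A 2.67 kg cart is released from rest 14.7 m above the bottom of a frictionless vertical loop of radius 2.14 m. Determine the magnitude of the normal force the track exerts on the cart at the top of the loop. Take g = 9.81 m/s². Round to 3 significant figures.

Energy from release to top (height 2r): mgh = ½mv_top² + mg(2r)
v_top² = 2g(h − 2r) = 2(9.81)(14.7 − 4.280) = 204.44 m²/s²
At the top, both N and weight point toward the centre: N + mg = mv_top²/r
N = m(v_top²/r − g) = 2.67(204.44/2.14 − 9.81) = 228.9 N

N = 229 N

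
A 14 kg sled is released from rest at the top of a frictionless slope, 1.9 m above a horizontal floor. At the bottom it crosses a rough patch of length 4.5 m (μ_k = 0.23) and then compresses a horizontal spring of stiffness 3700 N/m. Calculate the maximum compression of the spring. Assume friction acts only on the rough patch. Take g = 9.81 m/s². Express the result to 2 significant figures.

x = 0.25 m

Initial energy: E₁ = mgh = (14)(9.81)(1.9) = 260.95 J
Friction removes W_f = μ_k mg d = (0.23)(14)(9.81)(4.5) = 142.1 J
Energy reaching the spring: E = 260.95 − 142.1 = 118.80 J
At max compression ½kx² = E ⇒ x = √(2E/k) = √(2 × 118.80/3700) = 0.2534 m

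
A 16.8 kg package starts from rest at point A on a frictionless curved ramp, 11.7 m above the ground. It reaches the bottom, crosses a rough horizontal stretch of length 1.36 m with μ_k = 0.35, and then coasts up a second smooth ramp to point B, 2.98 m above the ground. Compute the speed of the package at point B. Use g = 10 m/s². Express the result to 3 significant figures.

Energy at A: mgh₁ = (16.8)(10)(11.7) = 1965.6 J
Friction loss: W_f = μ_k mg d = 79.97 J
At B: ½mv² + mgh₂ = mgh₁ − W_f
½mv² = 1965.6 − 79.97 − 500.64 = 1385.0 J
v = √(2 × 1385.0/16.8) = 12.84 m/s

v = 12.8 m/s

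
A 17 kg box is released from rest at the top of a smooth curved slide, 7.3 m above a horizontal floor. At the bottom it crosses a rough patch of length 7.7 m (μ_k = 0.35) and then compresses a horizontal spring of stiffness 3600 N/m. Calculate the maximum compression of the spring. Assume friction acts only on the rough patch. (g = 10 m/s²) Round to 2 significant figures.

x = 0.66 m

Initial energy: E₁ = mgh = (17)(10)(7.3) = 1241.0 J
Friction removes W_f = μ_k mg d = (0.35)(17)(10)(7.7) = 458.1 J
Energy reaching the spring: E = 1241.0 − 458.1 = 782.85 J
At max compression ½kx² = E ⇒ x = √(2E/k) = √(2 × 782.85/3600) = 0.6595 m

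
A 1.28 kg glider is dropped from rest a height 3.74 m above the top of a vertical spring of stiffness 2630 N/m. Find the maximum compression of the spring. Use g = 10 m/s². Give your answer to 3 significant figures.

x = 0.196 m

Let x be the compression. The total drop is H + x, and the glider is instantaneously at rest at max compression, so energy conservation gives:
mg(H + x) = ½kx²
½(2630)x² − (1.28)(10)x − (1.28)(10)(3.74) = 0
1315x² − 12.80x − 47.87 = 0
x = [12.80 + √(163.8 + 251807)]/(2 × 1315) = 0.1957 m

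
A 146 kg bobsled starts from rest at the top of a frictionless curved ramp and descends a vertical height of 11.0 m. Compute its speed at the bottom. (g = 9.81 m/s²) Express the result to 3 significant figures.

v = 14.7 m/s

Equating total energy at the two states: mgh = ½mv²
v = √(2gh) = √(2 × 9.81 × 11.0) = √215.82 = 14.69 m/s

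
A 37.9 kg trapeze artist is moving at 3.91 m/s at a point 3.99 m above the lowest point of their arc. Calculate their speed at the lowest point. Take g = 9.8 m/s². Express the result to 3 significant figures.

Equating total energy at the two states: ½mv₀² + mgh = ½mv²
The mass cancels from both sides.
v² = v₀² + 2gh = (3.91)² + 2(9.8)(3.99) = 93.492
v = √93.492 = 9.669 m/s

v = 9.67 m/s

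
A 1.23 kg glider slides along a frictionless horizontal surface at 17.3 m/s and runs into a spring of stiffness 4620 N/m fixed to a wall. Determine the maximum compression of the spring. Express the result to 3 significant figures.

Conservation of energy between contact and max compression: ½mv² = ½kx²
x = v√(m/k) = 17.3 × √(1.23/4620) = 0.2823 m

x = 0.282 m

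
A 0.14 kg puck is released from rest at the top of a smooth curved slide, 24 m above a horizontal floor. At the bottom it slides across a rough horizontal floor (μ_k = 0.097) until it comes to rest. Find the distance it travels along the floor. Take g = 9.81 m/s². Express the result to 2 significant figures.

d = 250 m

Energy bookkeeping (friction removes W_f = μ_k N d):
At rest all PE has been dissipated by friction: mgh = μ_k m g d
d = h/μ_k = 24/0.097 = 247.4 m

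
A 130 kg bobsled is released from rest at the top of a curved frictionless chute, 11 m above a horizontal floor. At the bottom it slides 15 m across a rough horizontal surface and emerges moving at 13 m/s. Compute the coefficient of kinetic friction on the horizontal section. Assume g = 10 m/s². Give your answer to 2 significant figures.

μ_k = 0.17

Applying the work–energy principle:
mgh = ½mv² + μ_k m g d
mgh = 14300 J; ½mv² = 10985 J
W_f = 14300 − 10985 = 3315 J
μ_k = W_f/(mg·d) = 3315/(1300 × 15) = 0.1700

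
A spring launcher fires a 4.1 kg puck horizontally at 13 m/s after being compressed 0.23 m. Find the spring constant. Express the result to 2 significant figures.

½kx² = ½mv²
k = mv²/x² = (4.1)(13)²/(0.23)² = 13098 N/m

k = 13000 N/m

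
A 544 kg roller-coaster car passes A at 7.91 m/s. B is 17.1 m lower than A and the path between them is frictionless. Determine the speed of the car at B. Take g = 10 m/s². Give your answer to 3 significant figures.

v = 20.1 m/s

Mechanical energy is conserved (no friction): ½mv₀² + mgh = ½mv²
v² = v₀² + 2gh = (7.91)² + 2(10)(17.1) = 404.57
v = √404.57 = 20.11 m/s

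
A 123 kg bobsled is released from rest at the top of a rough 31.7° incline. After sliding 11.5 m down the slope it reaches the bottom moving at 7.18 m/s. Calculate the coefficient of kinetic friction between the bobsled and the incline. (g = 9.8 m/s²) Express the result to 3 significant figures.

μ_k = 0.349

Energy balance down the incline: mg L sinθ − ½mv² = μ_k (mg cosθ) L
mgL sinθ = 7284.1 J; ½mv² = 3170.5 J
W_f = 7284.1 − 3170.5 = 4114 J
μ_k = W_f/(mg cosθ · L) = 4114/(1026 × 11.5) = 0.3488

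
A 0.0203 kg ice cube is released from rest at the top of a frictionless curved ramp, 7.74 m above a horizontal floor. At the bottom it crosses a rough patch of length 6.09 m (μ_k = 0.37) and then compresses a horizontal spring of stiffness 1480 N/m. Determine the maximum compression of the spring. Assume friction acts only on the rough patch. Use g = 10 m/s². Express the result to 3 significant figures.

Initial energy: E₁ = mgh = (0.0203)(10)(7.74) = 1.5712 J
Friction removes W_f = μ_k mg d = (0.37)(0.0203)(10)(6.09) = 0.4574 J
Energy reaching the spring: E = 1.5712 − 0.4574 = 1.1138 J
At max compression ½kx² = E ⇒ x = √(2E/k) = √(2 × 1.1138/1480) = 0.03880 m

x = 0.0388 m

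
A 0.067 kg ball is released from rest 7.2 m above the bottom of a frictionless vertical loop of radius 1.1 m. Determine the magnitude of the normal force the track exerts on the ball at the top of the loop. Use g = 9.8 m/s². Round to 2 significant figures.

N = 5.3 N

Energy from release to top (height 2r): mgh = ½mv_top² + mg(2r)
v_top² = 2g(h − 2r) = 2(9.8)(7.2 − 2.200) = 98.000 m²/s²
At the top, both N and weight point toward the centre: N + mg = mv_top²/r
N = m(v_top²/r − g) = 0.067(98.000/1.1 − 9.8) = 5.312 N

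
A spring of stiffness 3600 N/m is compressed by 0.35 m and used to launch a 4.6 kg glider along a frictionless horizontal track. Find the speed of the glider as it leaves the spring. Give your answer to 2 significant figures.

The glider leaves the spring when the spring is at natural length, so ½kx² = ½mv²
v = x√(k/m) = 0.35 × √(3600/4.6) = 9.791 m/s

v = 9.8 m/s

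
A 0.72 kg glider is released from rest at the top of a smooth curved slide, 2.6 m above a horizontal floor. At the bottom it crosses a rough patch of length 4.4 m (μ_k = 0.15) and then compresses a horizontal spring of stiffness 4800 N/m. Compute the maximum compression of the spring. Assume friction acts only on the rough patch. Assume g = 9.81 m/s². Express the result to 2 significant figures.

x = 0.076 m

Initial energy: E₁ = mgh = (0.72)(9.81)(2.6) = 18.364 J
Friction removes W_f = μ_k mg d = (0.15)(0.72)(9.81)(4.4) = 4.662 J
Energy reaching the spring: E = 18.364 − 4.662 = 13.703 J
At max compression ½kx² = E ⇒ x = √(2E/k) = √(2 × 13.703/4800) = 0.07556 m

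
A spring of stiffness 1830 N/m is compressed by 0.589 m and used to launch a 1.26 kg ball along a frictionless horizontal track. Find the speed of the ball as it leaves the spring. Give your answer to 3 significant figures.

Conservation of energy: ½kx² = ½mv²
v = x√(k/m) = 0.589 × √(1830/1.26) = 22.45 m/s

v = 22.4 m/s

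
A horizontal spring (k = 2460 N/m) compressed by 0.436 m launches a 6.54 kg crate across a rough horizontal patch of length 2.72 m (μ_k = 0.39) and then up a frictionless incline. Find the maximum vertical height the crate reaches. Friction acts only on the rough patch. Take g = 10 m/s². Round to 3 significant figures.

h = 2.51 m

Spring energy: E₀ = ½kx² = ½(2460)(0.436)² = 233.82 J
Friction: W_f = μ_k mg d = (0.39)(6.54)(10)(2.72) = 69.38 J
Energy at base of ramp: E = 233.82 − 69.38 = 164.44 J
At max height all remaining energy is PE: mgh = E ⇒ h = E/(mg) = 164.44/(6.54 × 10) = 2.514 m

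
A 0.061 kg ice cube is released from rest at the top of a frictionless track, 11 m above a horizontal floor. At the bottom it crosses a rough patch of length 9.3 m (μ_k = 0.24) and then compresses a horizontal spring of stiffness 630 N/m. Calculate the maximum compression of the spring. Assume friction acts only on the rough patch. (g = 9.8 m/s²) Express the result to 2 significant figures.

Initial energy: E₁ = mgh = (0.061)(9.8)(11) = 6.5758 J
Friction removes W_f = μ_k mg d = (0.24)(0.061)(9.8)(9.3) = 1.334 J
Energy reaching the spring: E = 6.5758 − 1.334 = 5.2415 J
At max compression ½kx² = E ⇒ x = √(2E/k) = √(2 × 5.2415/630) = 0.1290 m

x = 0.13 m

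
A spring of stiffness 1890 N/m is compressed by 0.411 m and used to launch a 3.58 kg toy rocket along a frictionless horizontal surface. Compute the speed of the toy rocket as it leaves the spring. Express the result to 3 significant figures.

v = 9.44 m/s

Spring PE converts entirely to kinetic energy: ½kx² = ½mv²
v = x√(k/m) = 0.411 × √(1890/3.58) = 9.443 m/s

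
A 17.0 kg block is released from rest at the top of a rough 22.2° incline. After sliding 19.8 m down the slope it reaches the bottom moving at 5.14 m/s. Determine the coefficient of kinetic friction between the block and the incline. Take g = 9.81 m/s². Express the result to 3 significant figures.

μ_k = 0.335

Energy balance down the incline: mg L sinθ − ½mv² = μ_k (mg cosθ) L
mgL sinθ = 1247.6 J; ½mv² = 224.57 J
W_f = 1247.6 − 224.57 = 1023 J
μ_k = W_f/(mg cosθ · L) = 1023/(154.4 × 19.8) = 0.3346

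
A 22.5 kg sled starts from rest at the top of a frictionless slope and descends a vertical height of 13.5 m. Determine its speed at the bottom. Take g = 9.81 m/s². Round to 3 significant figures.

Equating total energy at the two states: mgh = ½mv²
v = √(2gh) = √(2 × 9.81 × 13.5) = √264.87 = 16.27 m/s

v = 16.3 m/s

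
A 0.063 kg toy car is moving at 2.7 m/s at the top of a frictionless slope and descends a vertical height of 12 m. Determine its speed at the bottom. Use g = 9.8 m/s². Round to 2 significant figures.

v = 16 m/s

Mechanical energy is conserved (no friction): ½mv₀² + mgh = ½mv²
The mass cancels from both sides.
v² = v₀² + 2gh = (2.7)² + 2(9.8)(12) = 242.49
v = √242.49 = 15.57 m/s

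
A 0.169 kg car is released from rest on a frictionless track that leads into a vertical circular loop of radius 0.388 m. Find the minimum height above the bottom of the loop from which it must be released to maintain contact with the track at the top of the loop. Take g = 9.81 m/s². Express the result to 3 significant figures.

At the top, for minimum speed gravity alone supplies the centripetal force: mg = mv_top²/r ⇒ v_top² = gr = 3.806 m²/s²
Energy conservation from release height h to the top (height 2r): mgh = ½mv_top² + mg(2r)
h = v_top²/(2g) + 2r = r/2 + 2r = 5r/2 = 0.9700 m

h = 0.970 m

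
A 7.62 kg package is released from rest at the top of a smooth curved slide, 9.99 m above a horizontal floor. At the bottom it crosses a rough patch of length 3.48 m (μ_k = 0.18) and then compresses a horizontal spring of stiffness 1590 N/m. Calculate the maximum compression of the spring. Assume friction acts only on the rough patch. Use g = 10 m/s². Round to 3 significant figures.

x = 0.947 m

Initial energy: E₁ = mgh = (7.62)(10)(9.99) = 761.24 J
Friction removes W_f = μ_k mg d = (0.18)(7.62)(10)(3.48) = 47.73 J
Energy reaching the spring: E = 761.24 − 47.73 = 713.51 J
At max compression ½kx² = E ⇒ x = √(2E/k) = √(2 × 713.51/1590) = 0.9474 m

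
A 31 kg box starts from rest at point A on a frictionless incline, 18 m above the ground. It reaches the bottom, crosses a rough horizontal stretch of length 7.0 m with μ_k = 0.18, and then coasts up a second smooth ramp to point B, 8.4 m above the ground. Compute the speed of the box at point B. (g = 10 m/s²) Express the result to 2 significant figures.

v = 13 m/s

Energy at A: mgh₁ = (31)(10)(18) = 5580.0 J
Friction loss: W_f = μ_k mg d = 390.6 J
At B: ½mv² + mgh₂ = mgh₁ − W_f
½mv² = 5580.0 − 390.6 − 2604.0 = 2585.4 J
v = √(2 × 2585.4/31) = 12.92 m/s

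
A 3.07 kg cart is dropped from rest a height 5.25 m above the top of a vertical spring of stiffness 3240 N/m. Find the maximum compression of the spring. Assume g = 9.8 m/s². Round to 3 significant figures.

x = 0.322 m

Let x be the compression. The total drop is H + x, and the cart is instantaneously at rest at max compression, so energy conservation gives:
mg(H + x) = ½kx²
½(3240)x² − (3.07)(9.8)x − (3.07)(9.8)(5.25) = 0
1620x² − 30.09x − 158.0 = 0
x = [30.09 + √(905.2 + 1.0235e+06)]/(2 × 1620) = 0.3217 m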